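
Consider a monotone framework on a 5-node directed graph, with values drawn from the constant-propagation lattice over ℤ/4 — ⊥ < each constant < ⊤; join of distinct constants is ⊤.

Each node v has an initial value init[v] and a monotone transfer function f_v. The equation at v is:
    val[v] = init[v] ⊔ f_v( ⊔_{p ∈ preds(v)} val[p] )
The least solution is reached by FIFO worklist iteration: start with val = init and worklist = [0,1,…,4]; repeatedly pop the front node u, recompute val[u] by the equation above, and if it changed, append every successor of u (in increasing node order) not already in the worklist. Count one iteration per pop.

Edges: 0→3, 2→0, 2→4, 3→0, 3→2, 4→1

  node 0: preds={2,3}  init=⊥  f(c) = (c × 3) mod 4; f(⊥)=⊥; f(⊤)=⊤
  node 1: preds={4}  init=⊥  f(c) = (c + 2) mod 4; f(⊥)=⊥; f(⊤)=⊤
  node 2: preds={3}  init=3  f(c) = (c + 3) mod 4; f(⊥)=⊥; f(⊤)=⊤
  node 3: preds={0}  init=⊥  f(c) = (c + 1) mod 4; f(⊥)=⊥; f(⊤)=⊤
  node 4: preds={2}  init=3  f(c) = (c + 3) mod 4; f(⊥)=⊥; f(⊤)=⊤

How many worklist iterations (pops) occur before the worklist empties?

Iteration log — 12 steps:
  step 1. node 0  ⊔preds=3  new=1  old=⊥  +wl: 
  step 2. node 1  ⊔preds=3  new=1  old=⊥  +wl: 
  step 3. node 2  ⊔preds=⊥  new=3  stable
  step 4. node 3  ⊔preds=1  new=2  old=⊥  +wl: 0,2
  step 5. node 4  ⊔preds=3  new=⊤  old=3  +wl: 1
  step 6. node 0  ⊔preds=⊤  new=⊤  old=1  +wl: 3
  step 7. node 2  ⊔preds=2  new=⊤  old=3  +wl: 0,4
  step 8. node 1  ⊔preds=⊤  new=⊤  old=1  +wl: 
  step 9. node 3  ⊔preds=⊤  new=⊤  old=2  +wl: 2
  step 10. node 0  ⊔preds=⊤  new=⊤  stable
  step 11. node 4  ⊔preds=⊤  new=⊤  stable
  step 12. node 2  ⊔preds=⊤  new=⊤  stable

Least fixpoint reached:
  node 0: ⊤
  node 1: ⊤
  node 2: ⊤
  node 3: ⊤
  node 4: ⊤

12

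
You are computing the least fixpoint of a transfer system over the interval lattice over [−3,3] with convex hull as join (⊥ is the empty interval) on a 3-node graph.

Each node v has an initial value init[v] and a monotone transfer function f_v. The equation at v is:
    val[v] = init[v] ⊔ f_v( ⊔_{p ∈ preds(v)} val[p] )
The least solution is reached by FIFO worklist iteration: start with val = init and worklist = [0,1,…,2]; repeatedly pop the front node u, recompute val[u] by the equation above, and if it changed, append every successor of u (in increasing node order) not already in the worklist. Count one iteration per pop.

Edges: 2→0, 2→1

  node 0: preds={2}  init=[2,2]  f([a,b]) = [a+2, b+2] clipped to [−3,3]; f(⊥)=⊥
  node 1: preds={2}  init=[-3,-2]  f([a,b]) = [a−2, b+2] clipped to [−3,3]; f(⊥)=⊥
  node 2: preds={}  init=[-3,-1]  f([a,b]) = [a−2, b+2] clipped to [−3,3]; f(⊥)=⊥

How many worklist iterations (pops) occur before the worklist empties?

3

Iteration log — 3 steps:
  step 1. node 0  ⊔preds=[-3,-1]  new=[-1,2]  old=[2,2]  +wl: 
  step 2. node 1  ⊔preds=[-3,-1]  new=[-3,1]  old=[-3,-2]  +wl: 
  step 3. node 2  ⊔preds=⊥  new=[-3,-1]  stable

Least fixpoint reached:
  node 0: [-1,2]
  node 1: [-3,1]
  node 2: [-3,-1]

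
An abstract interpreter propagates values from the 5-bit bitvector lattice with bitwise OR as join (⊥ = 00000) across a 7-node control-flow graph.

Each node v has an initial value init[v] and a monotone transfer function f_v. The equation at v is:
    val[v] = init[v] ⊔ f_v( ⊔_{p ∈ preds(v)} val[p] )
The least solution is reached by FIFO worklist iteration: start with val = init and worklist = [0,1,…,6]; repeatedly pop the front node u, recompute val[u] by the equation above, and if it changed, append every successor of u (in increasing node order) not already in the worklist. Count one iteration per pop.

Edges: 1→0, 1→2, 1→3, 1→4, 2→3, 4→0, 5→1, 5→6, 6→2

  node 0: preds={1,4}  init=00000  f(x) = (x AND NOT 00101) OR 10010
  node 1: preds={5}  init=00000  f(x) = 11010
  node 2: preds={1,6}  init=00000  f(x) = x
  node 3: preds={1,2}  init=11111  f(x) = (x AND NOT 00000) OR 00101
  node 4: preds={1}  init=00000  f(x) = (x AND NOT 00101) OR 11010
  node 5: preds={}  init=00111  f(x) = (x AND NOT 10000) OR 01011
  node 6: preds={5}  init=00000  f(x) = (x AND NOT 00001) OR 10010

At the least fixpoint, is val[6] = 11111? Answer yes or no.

no

Worklist (11 pops):
  #1 pop 0: in=00000 → 10010 (was 00000); enqueue []
  #2 pop 1: in=00111 → 11010 (was 00000); enqueue [0]
  #3 pop 2: in=11010 → 11010 (was 00000); enqueue []
  #4 pop 3: in=11010 → 11111 (no change)
  #5 pop 4: in=11010 → 11010 (was 00000); enqueue []
  #6 pop 5: in=00000 → 01111 (was 00111); enqueue [1]
  #7 pop 6: in=01111 → 11110 (was 00000); enqueue [2]
  #8 pop 0: in=11010 → 11010 (was 10010); enqueue []
  #9 pop 1: in=01111 → 11010 (no change)
  #10 pop 2: in=11110 → 11110 (was 11010); enqueue [3]
  #11 pop 3: in=11110 → 11111 (no change)

Fixpoint:
  val[0] = 11010
  val[1] = 11010
  val[2] = 11110
  val[3] = 11111
  val[4] = 11010
  val[5] = 01111
  val[6] = 11110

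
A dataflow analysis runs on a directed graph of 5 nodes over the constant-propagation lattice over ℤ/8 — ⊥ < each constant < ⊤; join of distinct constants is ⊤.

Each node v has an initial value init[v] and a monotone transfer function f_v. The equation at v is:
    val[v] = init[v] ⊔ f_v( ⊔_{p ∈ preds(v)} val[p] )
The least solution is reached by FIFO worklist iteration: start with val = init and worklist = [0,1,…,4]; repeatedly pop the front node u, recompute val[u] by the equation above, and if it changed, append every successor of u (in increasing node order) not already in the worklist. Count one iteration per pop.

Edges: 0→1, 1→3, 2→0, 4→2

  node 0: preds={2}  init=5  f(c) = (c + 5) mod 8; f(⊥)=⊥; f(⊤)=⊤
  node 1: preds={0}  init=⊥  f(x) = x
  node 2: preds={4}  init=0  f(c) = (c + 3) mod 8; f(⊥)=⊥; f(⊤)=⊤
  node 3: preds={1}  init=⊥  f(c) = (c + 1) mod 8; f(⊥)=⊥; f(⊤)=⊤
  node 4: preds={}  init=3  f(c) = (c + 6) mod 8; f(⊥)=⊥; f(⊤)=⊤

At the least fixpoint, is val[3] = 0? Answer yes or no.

no

Trace (8 dequeues):
  [1] u=0 | in 0 | out 5 | ==
  [2] u=1 | in 5 | out 5 | prev ⊥ | push {}
  [3] u=2 | in 3 | out ⊤ | prev 0 | push {0}
  [4] u=3 | in 5 | out 6 | prev ⊥ | push {}
  [5] u=4 | in ⊥ | out 3 | ==
  [6] u=0 | in ⊤ | out ⊤ | prev 5 | push {1}
  [7] u=1 | in ⊤ | out ⊤ | prev 5 | push {3}
  [8] u=3 | in ⊤ | out ⊤ | prev 6 | push {}

Converged values:
  [0] ⊤
  [1] ⊤
  [2] ⊤
  [3] ⊤
  [4] 3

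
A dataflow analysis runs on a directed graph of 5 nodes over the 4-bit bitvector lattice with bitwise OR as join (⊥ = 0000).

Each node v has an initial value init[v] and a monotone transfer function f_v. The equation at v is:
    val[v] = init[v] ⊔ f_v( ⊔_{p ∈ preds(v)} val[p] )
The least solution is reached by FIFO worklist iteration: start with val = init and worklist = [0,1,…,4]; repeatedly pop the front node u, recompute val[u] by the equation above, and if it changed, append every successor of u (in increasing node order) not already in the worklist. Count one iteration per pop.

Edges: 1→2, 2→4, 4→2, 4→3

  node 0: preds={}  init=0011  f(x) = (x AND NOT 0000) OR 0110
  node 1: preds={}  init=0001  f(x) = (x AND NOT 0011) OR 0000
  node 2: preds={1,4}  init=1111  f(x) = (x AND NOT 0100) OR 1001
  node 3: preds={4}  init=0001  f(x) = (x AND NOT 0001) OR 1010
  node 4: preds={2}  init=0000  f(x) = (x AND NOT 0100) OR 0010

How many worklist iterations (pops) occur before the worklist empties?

Trace (7 dequeues):
  [1] u=0 | in 0000 | out 0111 | prev 0011 | push {}
  [2] u=1 | in 0000 | out 0001 | ==
  [3] u=2 | in 0001 | out 1111 | ==
  [4] u=3 | in 0000 | out 1011 | prev 0001 | push {}
  [5] u=4 | in 1111 | out 1011 | prev 0000 | push {2,3}
  [6] u=2 | in 1011 | out 1111 | ==
  [7] u=3 | in 1011 | out 1011 | ==

Converged values:
  [0] 0111
  [1] 0001
  [2] 1111
  [3] 1011
  [4] 1011

7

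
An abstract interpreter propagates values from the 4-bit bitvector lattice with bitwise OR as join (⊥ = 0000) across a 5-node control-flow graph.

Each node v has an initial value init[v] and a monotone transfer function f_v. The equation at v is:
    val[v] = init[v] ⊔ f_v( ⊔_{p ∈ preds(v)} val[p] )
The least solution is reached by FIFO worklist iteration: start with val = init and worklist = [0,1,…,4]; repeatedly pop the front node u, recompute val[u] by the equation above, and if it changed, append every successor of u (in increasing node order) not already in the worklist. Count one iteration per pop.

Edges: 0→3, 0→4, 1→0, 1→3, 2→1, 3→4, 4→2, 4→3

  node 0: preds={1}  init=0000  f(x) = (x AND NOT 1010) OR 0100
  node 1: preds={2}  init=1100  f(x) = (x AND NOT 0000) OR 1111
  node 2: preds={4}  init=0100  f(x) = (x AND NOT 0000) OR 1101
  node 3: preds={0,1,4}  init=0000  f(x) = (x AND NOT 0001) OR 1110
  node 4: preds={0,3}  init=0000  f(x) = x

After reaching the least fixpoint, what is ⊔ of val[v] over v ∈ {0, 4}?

1111

Worklist (13 pops):
  #1 pop 0: in=1100 → 0100 (was 0000); enqueue []
  #2 pop 1: in=0100 → 1111 (was 1100); enqueue [0]
  #3 pop 2: in=0000 → 1101 (was 0100); enqueue [1]
  #4 pop 3: in=1111 → 1110 (was 0000); enqueue []
  #5 pop 4: in=1110 → 1110 (was 0000); enqueue [2,3]
  #6 pop 0: in=1111 → 0101 (was 0100); enqueue [4]
  #7 pop 1: in=1101 → 1111 (no change)
  #8 pop 2: in=1110 → 1111 (was 1101); enqueue [1]
  #9 pop 3: in=1111 → 1110 (no change)
  #10 pop 4: in=1111 → 1111 (was 1110); enqueue [2,3]
  #11 pop 1: in=1111 → 1111 (no change)
  #12 pop 2: in=1111 → 1111 (no change)
  #13 pop 3: in=1111 → 1110 (no change)

Fixpoint:
  val[0] = 0101
  val[1] = 1111
  val[2] = 1111
  val[3] = 1110
  val[4] = 1111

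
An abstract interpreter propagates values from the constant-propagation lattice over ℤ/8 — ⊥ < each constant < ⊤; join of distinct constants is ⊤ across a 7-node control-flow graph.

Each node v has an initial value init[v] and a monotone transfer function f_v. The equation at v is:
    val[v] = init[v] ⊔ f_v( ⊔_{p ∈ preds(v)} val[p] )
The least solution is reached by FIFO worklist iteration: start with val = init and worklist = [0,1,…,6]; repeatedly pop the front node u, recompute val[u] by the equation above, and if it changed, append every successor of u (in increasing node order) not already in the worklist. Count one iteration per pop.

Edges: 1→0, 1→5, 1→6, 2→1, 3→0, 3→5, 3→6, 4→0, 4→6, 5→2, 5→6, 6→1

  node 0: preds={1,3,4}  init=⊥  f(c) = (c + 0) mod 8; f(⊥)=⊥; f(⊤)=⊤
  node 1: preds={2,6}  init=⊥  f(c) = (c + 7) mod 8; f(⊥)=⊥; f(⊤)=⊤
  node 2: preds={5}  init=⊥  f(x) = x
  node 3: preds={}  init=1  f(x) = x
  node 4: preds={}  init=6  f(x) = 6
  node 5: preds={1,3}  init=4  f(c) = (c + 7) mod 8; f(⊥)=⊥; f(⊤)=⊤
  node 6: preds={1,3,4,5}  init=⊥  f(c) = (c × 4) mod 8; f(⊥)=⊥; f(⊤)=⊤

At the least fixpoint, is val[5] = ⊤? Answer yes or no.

yes

Iteration log — 13 steps:
  step 1. node 0  ⊔preds=⊤  new=⊤  old=⊥  +wl: 
  step 2. node 1  ⊔preds=⊥  new=⊥  stable
  step 3. node 2  ⊔preds=4  new=4  old=⊥  +wl: 1
  step 4. node 3  ⊔preds=⊥  new=1  stable
  step 5. node 4  ⊔preds=⊥  new=6  stable
  step 6. node 5  ⊔preds=1  new=⊤  old=4  +wl: 2
  step 7. node 6  ⊔preds=⊤  new=⊤  old=⊥  +wl: 
  step 8. node 1  ⊔preds=⊤  new=⊤  old=⊥  +wl: 0,5,6
  step 9. node 2  ⊔preds=⊤  new=⊤  old=4  +wl: 1
  step 10. node 0  ⊔preds=⊤  new=⊤  stable
  step 11. node 5  ⊔preds=⊤  new=⊤  stable
  step 12. node 6  ⊔preds=⊤  new=⊤  stable
  step 13. node 1  ⊔preds=⊤  new=⊤  stable

Least fixpoint reached:
  node 0: ⊤
  node 1: ⊤
  node 2: ⊤
  node 3: 1
  node 4: 6
  node 5: ⊤
  node 6: ⊤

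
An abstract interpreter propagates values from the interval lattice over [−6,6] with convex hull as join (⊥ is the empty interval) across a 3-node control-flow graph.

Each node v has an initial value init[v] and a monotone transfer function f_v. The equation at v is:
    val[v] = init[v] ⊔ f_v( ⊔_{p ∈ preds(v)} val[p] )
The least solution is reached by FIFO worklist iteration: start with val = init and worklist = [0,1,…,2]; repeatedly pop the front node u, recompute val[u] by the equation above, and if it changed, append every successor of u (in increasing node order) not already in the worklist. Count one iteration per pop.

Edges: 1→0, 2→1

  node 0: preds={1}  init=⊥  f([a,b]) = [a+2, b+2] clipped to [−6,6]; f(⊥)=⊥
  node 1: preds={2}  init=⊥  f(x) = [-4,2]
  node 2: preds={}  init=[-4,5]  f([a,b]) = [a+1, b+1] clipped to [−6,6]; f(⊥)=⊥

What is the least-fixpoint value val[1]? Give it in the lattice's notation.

Worklist (4 pops):
  #1 pop 0: in=⊥ → ⊥ (no change)
  #2 pop 1: in=[-4,5] → [-4,2] (was ⊥); enqueue [0]
  #3 pop 2: in=⊥ → [-4,5] (no change)
  #4 pop 0: in=[-4,2] → [-2,4] (was ⊥); enqueue []

Fixpoint:
  val[0] = [-2,4]
  val[1] = [-4,2]
  val[2] = [-4,5]

[-4,2]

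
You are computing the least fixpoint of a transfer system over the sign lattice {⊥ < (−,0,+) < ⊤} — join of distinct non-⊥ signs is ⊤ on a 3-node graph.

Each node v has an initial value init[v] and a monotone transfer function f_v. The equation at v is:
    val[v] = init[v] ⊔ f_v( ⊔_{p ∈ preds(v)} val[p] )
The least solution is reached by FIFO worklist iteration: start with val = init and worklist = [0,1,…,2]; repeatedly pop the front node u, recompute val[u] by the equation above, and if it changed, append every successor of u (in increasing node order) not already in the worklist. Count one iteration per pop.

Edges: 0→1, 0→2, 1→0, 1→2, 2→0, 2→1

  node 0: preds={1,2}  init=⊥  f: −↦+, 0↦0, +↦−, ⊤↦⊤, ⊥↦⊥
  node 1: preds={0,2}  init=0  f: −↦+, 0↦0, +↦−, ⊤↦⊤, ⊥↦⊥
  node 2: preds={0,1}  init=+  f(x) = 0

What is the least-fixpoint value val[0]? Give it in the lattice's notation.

⊤

Trace (5 dequeues):
  [1] u=0 | in ⊤ | out ⊤ | prev ⊥ | push {}
  [2] u=1 | in ⊤ | out ⊤ | prev 0 | push {0}
  [3] u=2 | in ⊤ | out ⊤ | prev + | push {1}
  [4] u=0 | in ⊤ | out ⊤ | ==
  [5] u=1 | in ⊤ | out ⊤ | ==

Converged values:
  [0] ⊤
  [1] ⊤
  [2] ⊤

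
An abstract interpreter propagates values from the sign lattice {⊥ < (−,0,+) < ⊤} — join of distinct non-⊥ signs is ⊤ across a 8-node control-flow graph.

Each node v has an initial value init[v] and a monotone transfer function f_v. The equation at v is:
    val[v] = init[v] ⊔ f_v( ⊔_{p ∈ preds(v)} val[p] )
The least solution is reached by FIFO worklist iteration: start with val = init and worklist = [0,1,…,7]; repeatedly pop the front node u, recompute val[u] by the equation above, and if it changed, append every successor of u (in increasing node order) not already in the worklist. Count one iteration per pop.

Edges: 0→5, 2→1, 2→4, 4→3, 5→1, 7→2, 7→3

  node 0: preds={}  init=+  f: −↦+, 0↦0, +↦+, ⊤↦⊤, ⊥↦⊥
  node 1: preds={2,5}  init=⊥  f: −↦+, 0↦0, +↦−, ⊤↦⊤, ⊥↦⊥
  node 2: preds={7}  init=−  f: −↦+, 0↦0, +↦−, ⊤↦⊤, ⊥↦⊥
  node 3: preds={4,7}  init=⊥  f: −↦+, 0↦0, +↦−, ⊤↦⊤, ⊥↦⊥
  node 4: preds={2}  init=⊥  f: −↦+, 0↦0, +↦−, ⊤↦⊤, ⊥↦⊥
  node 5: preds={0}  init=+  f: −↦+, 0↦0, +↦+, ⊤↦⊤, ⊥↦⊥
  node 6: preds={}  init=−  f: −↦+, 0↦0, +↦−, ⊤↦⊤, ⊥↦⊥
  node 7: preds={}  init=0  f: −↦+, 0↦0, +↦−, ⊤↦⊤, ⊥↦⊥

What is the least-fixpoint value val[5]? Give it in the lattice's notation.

Worklist (10 pops):
  #1 pop 0: in=⊥ → + (no change)
  #2 pop 1: in=⊤ → ⊤ (was ⊥); enqueue []
  #3 pop 2: in=0 → ⊤ (was −); enqueue [1]
  #4 pop 3: in=0 → 0 (was ⊥); enqueue []
  #5 pop 4: in=⊤ → ⊤ (was ⊥); enqueue [3]
  #6 pop 5: in=+ → + (no change)
  #7 pop 6: in=⊥ → − (no change)
  #8 pop 7: in=⊥ → 0 (no change)
  #9 pop 1: in=⊤ → ⊤ (no change)
  #10 pop 3: in=⊤ → ⊤ (was 0); enqueue []

Fixpoint:
  val[0] = +
  val[1] = ⊤
  val[2] = ⊤
  val[3] = ⊤
  val[4] = ⊤
  val[5] = +
  val[6] = −
  val[7] = 0

+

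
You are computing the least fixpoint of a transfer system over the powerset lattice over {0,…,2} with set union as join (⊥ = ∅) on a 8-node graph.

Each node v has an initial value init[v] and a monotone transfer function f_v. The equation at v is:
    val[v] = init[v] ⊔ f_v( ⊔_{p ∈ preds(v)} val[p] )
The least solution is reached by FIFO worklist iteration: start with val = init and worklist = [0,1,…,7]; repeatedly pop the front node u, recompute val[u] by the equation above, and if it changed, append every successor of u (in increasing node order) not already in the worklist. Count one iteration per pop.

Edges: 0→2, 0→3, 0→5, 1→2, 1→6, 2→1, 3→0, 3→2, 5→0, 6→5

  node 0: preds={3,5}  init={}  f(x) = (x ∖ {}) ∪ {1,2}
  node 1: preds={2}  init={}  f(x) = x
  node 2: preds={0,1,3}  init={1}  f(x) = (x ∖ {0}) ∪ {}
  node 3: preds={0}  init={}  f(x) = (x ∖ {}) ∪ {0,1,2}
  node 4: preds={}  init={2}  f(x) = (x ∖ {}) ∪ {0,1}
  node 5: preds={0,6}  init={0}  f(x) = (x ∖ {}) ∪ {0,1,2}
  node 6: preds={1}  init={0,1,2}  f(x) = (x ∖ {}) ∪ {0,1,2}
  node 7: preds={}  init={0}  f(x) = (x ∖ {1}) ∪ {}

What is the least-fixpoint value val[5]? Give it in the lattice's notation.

{0,1,2}

Iteration log — 12 steps:
  step 1. node 0  ⊔preds={0}  new={0,1,2}  old={}  +wl: 
  step 2. node 1  ⊔preds={1}  new={1}  old={}  +wl: 
  step 3. node 2  ⊔preds={0,1,2}  new={1,2}  old={1}  +wl: 1
  step 4. node 3  ⊔preds={0,1,2}  new={0,1,2}  old={}  +wl: 0,2
  step 5. node 4  ⊔preds={}  new={0,1,2}  old={2}  +wl: 
  step 6. node 5  ⊔preds={0,1,2}  new={0,1,2}  old={0}  +wl: 
  step 7. node 6  ⊔preds={1}  new={0,1,2}  stable
  step 8. node 7  ⊔preds={}  new={0}  stable
  step 9. node 1  ⊔preds={1,2}  new={1,2}  old={1}  +wl: 6
  step 10. node 0  ⊔preds={0,1,2}  new={0,1,2}  stable
  step 11. node 2  ⊔preds={0,1,2}  new={1,2}  stable
  step 12. node 6  ⊔preds={1,2}  new={0,1,2}  stable

Least fixpoint reached:
  node 0: {0,1,2}
  node 1: {1,2}
  node 2: {1,2}
  node 3: {0,1,2}
  node 4: {0,1,2}
  node 5: {0,1,2}
  node 6: {0,1,2}
  node 7: {0}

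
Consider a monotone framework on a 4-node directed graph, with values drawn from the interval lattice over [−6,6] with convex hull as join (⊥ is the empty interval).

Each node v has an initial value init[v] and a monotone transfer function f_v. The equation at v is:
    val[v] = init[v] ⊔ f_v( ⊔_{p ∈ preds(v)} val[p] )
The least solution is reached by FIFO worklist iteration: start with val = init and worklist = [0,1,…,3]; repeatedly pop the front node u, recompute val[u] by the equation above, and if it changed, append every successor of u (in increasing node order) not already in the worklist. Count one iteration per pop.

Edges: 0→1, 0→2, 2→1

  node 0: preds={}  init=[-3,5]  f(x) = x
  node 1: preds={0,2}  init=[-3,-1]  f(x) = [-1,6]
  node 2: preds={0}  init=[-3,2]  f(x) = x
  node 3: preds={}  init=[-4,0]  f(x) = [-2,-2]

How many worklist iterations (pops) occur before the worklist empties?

5

Worklist (5 pops):
  #1 pop 0: in=⊥ → [-3,5] (no change)
  #2 pop 1: in=[-3,5] → [-3,6] (was [-3,-1]); enqueue []
  #3 pop 2: in=[-3,5] → [-3,5] (was [-3,2]); enqueue [1]
  #4 pop 3: in=⊥ → [-4,0] (no change)
  #5 pop 1: in=[-3,5] → [-3,6] (no change)

Fixpoint:
  val[0] = [-3,5]
  val[1] = [-3,6]
  val[2] = [-3,5]
  val[3] = [-4,0]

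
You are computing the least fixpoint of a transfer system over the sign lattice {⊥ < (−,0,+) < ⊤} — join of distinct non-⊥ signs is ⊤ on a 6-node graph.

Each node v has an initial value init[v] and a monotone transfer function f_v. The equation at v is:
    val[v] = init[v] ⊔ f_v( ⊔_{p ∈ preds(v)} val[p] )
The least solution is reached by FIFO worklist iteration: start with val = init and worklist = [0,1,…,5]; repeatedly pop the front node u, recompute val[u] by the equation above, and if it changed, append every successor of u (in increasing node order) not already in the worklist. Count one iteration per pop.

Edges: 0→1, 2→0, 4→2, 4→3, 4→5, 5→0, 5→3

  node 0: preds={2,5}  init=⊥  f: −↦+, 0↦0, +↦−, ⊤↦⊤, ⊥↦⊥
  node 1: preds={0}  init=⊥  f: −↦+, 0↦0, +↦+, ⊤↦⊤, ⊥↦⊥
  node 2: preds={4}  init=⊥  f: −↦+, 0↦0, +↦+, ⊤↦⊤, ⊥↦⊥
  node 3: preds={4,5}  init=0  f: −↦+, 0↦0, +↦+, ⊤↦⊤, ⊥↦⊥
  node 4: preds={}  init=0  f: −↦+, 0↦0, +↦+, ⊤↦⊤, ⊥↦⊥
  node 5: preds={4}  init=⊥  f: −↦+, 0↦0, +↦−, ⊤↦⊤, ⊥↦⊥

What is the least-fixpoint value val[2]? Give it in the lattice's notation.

0

Worklist (9 pops):
  #1 pop 0: in=⊥ → ⊥ (no change)
  #2 pop 1: in=⊥ → ⊥ (no change)
  #3 pop 2: in=0 → 0 (was ⊥); enqueue [0]
  #4 pop 3: in=0 → 0 (no change)
  #5 pop 4: in=⊥ → 0 (no change)
  #6 pop 5: in=0 → 0 (was ⊥); enqueue [3]
  #7 pop 0: in=0 → 0 (was ⊥); enqueue [1]
  #8 pop 3: in=0 → 0 (no change)
  #9 pop 1: in=0 → 0 (was ⊥); enqueue []

Fixpoint:
  val[0] = 0
  val[1] = 0
  val[2] = 0
  val[3] = 0
  val[4] = 0
  val[5] = 0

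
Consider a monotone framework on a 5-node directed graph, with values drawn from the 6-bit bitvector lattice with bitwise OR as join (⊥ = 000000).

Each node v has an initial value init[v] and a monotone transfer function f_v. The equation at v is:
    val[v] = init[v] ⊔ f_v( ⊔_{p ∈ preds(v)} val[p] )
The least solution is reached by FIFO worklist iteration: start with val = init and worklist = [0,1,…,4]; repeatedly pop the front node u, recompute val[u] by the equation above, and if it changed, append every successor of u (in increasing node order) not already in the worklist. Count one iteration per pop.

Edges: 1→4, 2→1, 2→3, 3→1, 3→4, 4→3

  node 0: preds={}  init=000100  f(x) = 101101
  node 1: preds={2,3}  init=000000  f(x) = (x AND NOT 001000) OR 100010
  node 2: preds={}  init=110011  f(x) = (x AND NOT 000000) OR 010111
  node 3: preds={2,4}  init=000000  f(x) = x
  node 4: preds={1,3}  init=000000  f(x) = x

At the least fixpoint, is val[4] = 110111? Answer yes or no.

yes

Iteration log — 8 steps:
  step 1. node 0  ⊔preds=000000  new=101101  old=000100  +wl: 
  step 2. node 1  ⊔preds=110011  new=110011  old=000000  +wl: 
  step 3. node 2  ⊔preds=000000  new=110111  old=110011  +wl: 1
  step 4. node 3  ⊔preds=110111  new=110111  old=000000  +wl: 
  step 5. node 4  ⊔preds=110111  new=110111  old=000000  +wl: 3
  step 6. node 1  ⊔preds=110111  new=110111  old=110011  +wl: 4
  step 7. node 3  ⊔preds=110111  new=110111  stable
  step 8. node 4  ⊔preds=110111  new=110111  stable

Least fixpoint reached:
  node 0: 101101
  node 1: 110111
  node 2: 110111
  node 3: 110111
  node 4: 110111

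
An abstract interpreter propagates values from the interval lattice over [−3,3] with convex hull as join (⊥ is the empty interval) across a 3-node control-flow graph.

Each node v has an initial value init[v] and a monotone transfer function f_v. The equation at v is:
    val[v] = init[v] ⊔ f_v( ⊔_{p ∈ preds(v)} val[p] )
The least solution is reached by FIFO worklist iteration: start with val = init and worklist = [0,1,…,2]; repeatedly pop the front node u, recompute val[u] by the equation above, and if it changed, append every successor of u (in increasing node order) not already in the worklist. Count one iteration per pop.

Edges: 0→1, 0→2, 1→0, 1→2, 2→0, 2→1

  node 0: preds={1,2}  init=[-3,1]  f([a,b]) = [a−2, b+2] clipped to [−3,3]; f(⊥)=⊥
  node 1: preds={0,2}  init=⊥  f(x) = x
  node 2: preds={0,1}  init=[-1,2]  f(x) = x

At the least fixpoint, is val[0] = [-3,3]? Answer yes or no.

yes

Worklist (5 pops):
  #1 pop 0: in=[-1,2] → [-3,3] (was [-3,1]); enqueue []
  #2 pop 1: in=[-3,3] → [-3,3] (was ⊥); enqueue [0]
  #3 pop 2: in=[-3,3] → [-3,3] (was [-1,2]); enqueue [1]
  #4 pop 0: in=[-3,3] → [-3,3] (no change)
  #5 pop 1: in=[-3,3] → [-3,3] (no change)

Fixpoint:
  val[0] = [-3,3]
  val[1] = [-3,3]
  val[2] = [-3,3]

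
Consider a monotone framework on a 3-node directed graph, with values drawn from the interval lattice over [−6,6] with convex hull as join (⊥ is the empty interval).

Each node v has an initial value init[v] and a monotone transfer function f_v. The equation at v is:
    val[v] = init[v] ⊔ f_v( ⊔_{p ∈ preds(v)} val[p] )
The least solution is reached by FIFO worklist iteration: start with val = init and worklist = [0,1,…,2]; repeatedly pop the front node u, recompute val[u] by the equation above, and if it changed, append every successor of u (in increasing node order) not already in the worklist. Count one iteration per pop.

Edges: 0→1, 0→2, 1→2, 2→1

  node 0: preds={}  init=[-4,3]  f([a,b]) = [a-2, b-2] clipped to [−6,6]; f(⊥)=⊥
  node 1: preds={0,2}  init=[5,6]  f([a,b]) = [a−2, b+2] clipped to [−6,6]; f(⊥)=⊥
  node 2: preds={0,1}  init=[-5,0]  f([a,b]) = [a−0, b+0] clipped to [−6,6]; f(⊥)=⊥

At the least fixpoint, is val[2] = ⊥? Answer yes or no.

no

Iteration log — 4 steps:
  step 1. node 0  ⊔preds=⊥  new=[-4,3]  stable
  step 2. node 1  ⊔preds=[-5,3]  new=[-6,6]  old=[5,6]  +wl: 
  step 3. node 2  ⊔preds=[-6,6]  new=[-6,6]  old=[-5,0]  +wl: 1
  step 4. node 1  ⊔preds=[-6,6]  new=[-6,6]  stable

Least fixpoint reached:
  node 0: [-4,3]
  node 1: [-6,6]
  node 2: [-6,6]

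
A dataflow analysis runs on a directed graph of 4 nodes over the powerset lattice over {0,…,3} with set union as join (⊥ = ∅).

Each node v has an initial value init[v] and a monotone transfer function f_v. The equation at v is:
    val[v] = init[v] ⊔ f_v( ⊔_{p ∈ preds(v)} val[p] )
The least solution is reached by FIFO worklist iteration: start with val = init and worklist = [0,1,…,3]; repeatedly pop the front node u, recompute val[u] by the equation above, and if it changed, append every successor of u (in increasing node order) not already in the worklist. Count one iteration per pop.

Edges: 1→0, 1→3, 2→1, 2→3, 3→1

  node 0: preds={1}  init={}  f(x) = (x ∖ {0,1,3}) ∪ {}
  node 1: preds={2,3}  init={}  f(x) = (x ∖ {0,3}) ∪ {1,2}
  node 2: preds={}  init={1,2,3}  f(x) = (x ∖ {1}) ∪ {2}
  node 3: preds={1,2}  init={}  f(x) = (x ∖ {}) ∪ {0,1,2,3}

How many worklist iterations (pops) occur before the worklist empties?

6

Worklist (6 pops):
  #1 pop 0: in={} → {} (no change)
  #2 pop 1: in={1,2,3} → {1,2} (was {}); enqueue [0]
  #3 pop 2: in={} → {1,2,3} (no change)
  #4 pop 3: in={1,2,3} → {0,1,2,3} (was {}); enqueue [1]
  #5 pop 0: in={1,2} → {2} (was {}); enqueue []
  #6 pop 1: in={0,1,2,3} → {1,2} (no change)

Fixpoint:
  val[0] = {2}
  val[1] = {1,2}
  val[2] = {1,2,3}
  val[3] = {0,1,2,3}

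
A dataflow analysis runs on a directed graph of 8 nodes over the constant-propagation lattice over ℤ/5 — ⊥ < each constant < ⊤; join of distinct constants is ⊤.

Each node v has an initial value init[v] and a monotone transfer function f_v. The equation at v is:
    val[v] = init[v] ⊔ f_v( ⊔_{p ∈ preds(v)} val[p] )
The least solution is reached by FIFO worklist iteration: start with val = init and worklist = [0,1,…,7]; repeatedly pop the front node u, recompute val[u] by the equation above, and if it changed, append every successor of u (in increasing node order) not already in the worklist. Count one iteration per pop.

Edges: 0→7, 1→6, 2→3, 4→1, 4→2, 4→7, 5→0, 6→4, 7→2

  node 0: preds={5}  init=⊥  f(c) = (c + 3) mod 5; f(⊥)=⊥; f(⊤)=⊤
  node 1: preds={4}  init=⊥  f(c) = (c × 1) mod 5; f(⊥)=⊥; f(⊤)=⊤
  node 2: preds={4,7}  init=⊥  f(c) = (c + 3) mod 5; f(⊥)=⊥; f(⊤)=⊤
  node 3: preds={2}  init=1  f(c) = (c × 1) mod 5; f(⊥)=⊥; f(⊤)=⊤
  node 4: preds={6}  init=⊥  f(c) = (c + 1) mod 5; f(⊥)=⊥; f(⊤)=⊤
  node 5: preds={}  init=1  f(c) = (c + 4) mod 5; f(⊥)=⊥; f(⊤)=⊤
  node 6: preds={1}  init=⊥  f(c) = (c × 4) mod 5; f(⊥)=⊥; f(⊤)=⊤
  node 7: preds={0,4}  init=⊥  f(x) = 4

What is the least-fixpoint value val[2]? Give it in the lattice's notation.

2

Worklist (10 pops):
  #1 pop 0: in=1 → 4 (was ⊥); enqueue []
  #2 pop 1: in=⊥ → ⊥ (no change)
  #3 pop 2: in=⊥ → ⊥ (no change)
  #4 pop 3: in=⊥ → 1 (no change)
  #5 pop 4: in=⊥ → ⊥ (no change)
  #6 pop 5: in=⊥ → 1 (no change)
  #7 pop 6: in=⊥ → ⊥ (no change)
  #8 pop 7: in=4 → 4 (was ⊥); enqueue [2]
  #9 pop 2: in=4 → 2 (was ⊥); enqueue [3]
  #10 pop 3: in=2 → ⊤ (was 1); enqueue []

Fixpoint:
  val[0] = 4
  val[1] = ⊥
  val[2] = 2
  val[3] = ⊤
  val[4] = ⊥
  val[5] = 1
  val[6] = ⊥
  val[7] = 4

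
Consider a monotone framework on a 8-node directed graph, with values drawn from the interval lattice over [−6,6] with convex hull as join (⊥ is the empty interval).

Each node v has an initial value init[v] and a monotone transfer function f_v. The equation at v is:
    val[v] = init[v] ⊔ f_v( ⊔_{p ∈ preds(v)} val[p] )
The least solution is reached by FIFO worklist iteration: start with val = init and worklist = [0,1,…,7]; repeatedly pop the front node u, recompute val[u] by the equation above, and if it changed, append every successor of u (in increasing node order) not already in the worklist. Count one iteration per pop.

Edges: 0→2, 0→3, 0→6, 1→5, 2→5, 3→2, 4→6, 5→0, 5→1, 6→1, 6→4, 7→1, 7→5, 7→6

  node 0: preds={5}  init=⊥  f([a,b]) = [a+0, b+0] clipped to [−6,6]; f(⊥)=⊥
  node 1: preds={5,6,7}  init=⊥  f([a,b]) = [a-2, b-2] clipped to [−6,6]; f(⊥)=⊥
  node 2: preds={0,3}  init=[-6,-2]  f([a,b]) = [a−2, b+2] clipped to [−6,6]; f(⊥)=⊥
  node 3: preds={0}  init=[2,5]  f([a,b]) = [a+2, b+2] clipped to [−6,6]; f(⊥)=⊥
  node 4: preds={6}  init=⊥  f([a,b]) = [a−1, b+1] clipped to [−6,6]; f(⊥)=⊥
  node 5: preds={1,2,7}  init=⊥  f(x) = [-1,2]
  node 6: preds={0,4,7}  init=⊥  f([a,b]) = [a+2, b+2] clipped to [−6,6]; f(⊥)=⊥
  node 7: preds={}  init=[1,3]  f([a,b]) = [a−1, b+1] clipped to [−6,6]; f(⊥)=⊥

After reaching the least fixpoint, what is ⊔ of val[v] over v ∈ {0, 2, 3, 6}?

[-6,6]

Worklist (20 pops):
  #1 pop 0: in=⊥ → ⊥ (no change)
  #2 pop 1: in=[1,3] → [-1,1] (was ⊥); enqueue []
  #3 pop 2: in=[2,5] → [-6,6] (was [-6,-2]); enqueue []
  #4 pop 3: in=⊥ → [2,5] (no change)
  #5 pop 4: in=⊥ → ⊥ (no change)
  #6 pop 5: in=[-6,6] → [-1,2] (was ⊥); enqueue [0,1]
  #7 pop 6: in=[1,3] → [3,5] (was ⊥); enqueue [4]
  #8 pop 7: in=⊥ → [1,3] (no change)
  #9 pop 0: in=[-1,2] → [-1,2] (was ⊥); enqueue [2,3,6]
  #10 pop 1: in=[-1,5] → [-3,3] (was [-1,1]); enqueue [5]
  #11 pop 4: in=[3,5] → [2,6] (was ⊥); enqueue []
  #12 pop 2: in=[-1,5] → [-6,6] (no change)
  #13 pop 3: in=[-1,2] → [1,5] (was [2,5]); enqueue [2]
  #14 pop 6: in=[-1,6] → [1,6] (was [3,5]); enqueue [1,4]
  #15 pop 5: in=[-6,6] → [-1,2] (no change)
  #16 pop 2: in=[-1,5] → [-6,6] (no change)
  #17 pop 1: in=[-1,6] → [-3,4] (was [-3,3]); enqueue [5]
  #18 pop 4: in=[1,6] → [0,6] (was [2,6]); enqueue [6]
  #19 pop 5: in=[-6,6] → [-1,2] (no change)
  #20 pop 6: in=[-1,6] → [1,6] (no change)

Fixpoint:
  val[0] = [-1,2]
  val[1] = [-3,4]
  val[2] = [-6,6]
  val[3] = [1,5]
  val[4] = [0,6]
  val[5] = [-1,2]
  val[6] = [1,6]
  val[7] = [1,3]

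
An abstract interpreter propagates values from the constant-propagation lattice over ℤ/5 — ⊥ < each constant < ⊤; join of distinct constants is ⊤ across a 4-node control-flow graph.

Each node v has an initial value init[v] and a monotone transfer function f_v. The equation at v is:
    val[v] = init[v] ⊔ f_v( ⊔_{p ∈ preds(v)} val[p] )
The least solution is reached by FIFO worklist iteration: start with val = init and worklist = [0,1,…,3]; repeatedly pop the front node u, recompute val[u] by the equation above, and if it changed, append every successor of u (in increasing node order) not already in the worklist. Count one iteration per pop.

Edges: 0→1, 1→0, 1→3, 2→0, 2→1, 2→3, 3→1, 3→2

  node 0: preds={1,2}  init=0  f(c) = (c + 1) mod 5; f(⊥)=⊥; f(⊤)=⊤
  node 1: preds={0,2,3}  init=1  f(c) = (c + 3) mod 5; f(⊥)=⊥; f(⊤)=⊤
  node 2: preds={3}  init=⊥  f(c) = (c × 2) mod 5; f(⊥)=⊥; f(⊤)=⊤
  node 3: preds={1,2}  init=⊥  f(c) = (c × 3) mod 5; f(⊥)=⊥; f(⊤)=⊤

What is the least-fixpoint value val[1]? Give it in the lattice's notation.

Trace (10 dequeues):
  [1] u=0 | in 1 | out ⊤ | prev 0 | push {}
  [2] u=1 | in ⊤ | out ⊤ | prev 1 | push {0}
  [3] u=2 | in ⊥ | out ⊥ | ==
  [4] u=3 | in ⊤ | out ⊤ | prev ⊥ | push {1,2}
  [5] u=0 | in ⊤ | out ⊤ | ==
  [6] u=1 | in ⊤ | out ⊤ | ==
  [7] u=2 | in ⊤ | out ⊤ | prev ⊥ | push {0,1,3}
  [8] u=0 | in ⊤ | out ⊤ | ==
  [9] u=1 | in ⊤ | out ⊤ | ==
  [10] u=3 | in ⊤ | out ⊤ | ==

Converged values:
  [0] ⊤
  [1] ⊤
  [2] ⊤
  [3] ⊤

⊤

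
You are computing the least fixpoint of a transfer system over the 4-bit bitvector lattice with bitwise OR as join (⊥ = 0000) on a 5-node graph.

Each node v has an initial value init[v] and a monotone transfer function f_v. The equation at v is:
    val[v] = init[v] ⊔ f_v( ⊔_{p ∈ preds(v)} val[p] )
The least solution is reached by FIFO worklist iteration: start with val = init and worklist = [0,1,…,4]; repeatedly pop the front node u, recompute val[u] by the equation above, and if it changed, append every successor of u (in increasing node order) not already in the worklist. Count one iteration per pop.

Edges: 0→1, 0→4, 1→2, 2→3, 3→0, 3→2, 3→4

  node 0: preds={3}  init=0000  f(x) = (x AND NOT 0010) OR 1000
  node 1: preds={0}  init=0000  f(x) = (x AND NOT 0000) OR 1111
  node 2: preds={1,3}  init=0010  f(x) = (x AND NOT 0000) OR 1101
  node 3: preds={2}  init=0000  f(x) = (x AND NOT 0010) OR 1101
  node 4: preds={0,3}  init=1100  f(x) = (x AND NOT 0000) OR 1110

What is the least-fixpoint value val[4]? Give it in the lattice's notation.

Iteration log — 9 steps:
  step 1. node 0  ⊔preds=0000  new=1000  old=0000  +wl: 
  step 2. node 1  ⊔preds=1000  new=1111  old=0000  +wl: 
  step 3. node 2  ⊔preds=1111  new=1111  old=0010  +wl: 
  step 4. node 3  ⊔preds=1111  new=1101  old=0000  +wl: 0,2
  step 5. node 4  ⊔preds=1101  new=1111  old=1100  +wl: 
  step 6. node 0  ⊔preds=1101  new=1101  old=1000  +wl: 1,4
  step 7. node 2  ⊔preds=1111  new=1111  stable
  step 8. node 1  ⊔preds=1101  new=1111  stable
  step 9. node 4  ⊔preds=1101  new=1111  stable

Least fixpoint reached:
  node 0: 1101
  node 1: 1111
  node 2: 1111
  node 3: 1101
  node 4: 1111

1111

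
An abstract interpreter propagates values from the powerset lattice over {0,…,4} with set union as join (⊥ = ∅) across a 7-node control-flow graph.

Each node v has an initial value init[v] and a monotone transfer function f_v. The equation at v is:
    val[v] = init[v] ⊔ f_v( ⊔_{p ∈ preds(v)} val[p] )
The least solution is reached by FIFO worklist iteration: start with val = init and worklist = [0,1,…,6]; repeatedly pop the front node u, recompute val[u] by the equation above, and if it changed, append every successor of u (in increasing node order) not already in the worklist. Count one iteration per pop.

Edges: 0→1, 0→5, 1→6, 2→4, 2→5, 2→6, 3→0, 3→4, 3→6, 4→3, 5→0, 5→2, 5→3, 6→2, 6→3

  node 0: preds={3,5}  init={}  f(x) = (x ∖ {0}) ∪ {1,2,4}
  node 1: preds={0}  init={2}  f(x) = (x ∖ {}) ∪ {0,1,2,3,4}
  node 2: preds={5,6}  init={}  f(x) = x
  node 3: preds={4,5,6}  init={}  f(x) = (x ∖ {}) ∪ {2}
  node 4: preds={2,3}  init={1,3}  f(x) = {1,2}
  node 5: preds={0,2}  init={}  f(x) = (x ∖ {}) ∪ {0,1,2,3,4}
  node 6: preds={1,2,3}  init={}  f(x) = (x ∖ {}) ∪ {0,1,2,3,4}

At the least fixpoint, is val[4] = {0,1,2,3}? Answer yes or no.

no

Worklist (15 pops):
  #1 pop 0: in={} → {1,2,4} (was {}); enqueue []
  #2 pop 1: in={1,2,4} → {0,1,2,3,4} (was {2}); enqueue []
  #3 pop 2: in={} → {} (no change)
  #4 pop 3: in={1,3} → {1,2,3} (was {}); enqueue [0]
  #5 pop 4: in={1,2,3} → {1,2,3} (was {1,3}); enqueue [3]
  #6 pop 5: in={1,2,4} → {0,1,2,3,4} (was {}); enqueue [2]
  #7 pop 6: in={0,1,2,3,4} → {0,1,2,3,4} (was {}); enqueue []
  #8 pop 0: in={0,1,2,3,4} → {1,2,3,4} (was {1,2,4}); enqueue [1,5]
  #9 pop 3: in={0,1,2,3,4} → {0,1,2,3,4} (was {1,2,3}); enqueue [0,4,6]
  #10 pop 2: in={0,1,2,3,4} → {0,1,2,3,4} (was {}); enqueue []
  #11 pop 1: in={1,2,3,4} → {0,1,2,3,4} (no change)
  #12 pop 5: in={0,1,2,3,4} → {0,1,2,3,4} (no change)
  #13 pop 0: in={0,1,2,3,4} → {1,2,3,4} (no change)
  #14 pop 4: in={0,1,2,3,4} → {1,2,3} (no change)
  #15 pop 6: in={0,1,2,3,4} → {0,1,2,3,4} (no change)

Fixpoint:
  val[0] = {1,2,3,4}
  val[1] = {0,1,2,3,4}
  val[2] = {0,1,2,3,4}
  val[3] = {0,1,2,3,4}
  val[4] = {1,2,3}
  val[5] = {0,1,2,3,4}
  val[6] = {0,1,2,3,4}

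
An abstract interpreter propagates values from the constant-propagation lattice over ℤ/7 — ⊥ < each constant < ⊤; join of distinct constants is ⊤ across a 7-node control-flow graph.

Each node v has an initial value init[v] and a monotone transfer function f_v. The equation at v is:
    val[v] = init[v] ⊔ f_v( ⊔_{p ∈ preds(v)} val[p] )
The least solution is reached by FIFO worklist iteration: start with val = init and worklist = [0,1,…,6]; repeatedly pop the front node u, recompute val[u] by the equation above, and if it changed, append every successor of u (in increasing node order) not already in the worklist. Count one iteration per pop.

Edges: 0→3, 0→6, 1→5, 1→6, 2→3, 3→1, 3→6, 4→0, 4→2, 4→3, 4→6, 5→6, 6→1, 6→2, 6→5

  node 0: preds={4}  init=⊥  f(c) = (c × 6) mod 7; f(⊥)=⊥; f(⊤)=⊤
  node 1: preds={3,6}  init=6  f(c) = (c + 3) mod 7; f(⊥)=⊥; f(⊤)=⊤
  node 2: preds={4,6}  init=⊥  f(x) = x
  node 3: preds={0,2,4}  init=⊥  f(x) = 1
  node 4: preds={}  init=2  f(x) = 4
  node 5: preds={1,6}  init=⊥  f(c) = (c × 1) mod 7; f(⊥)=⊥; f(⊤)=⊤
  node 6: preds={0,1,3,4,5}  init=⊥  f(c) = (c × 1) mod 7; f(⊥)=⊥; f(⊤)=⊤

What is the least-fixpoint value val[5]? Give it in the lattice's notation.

⊤

Iteration log — 13 steps:
  step 1. node 0  ⊔preds=2  new=5  old=⊥  +wl: 
  step 2. node 1  ⊔preds=⊥  new=6  stable
  step 3. node 2  ⊔preds=2  new=2  old=⊥  +wl: 
  step 4. node 3  ⊔preds=⊤  new=1  old=⊥  +wl: 1
  step 5. node 4  ⊔preds=⊥  new=⊤  old=2  +wl: 0,2,3
  step 6. node 5  ⊔preds=6  new=6  old=⊥  +wl: 
  step 7. node 6  ⊔preds=⊤  new=⊤  old=⊥  +wl: 5
  step 8. node 1  ⊔preds=⊤  new=⊤  old=6  +wl: 6
  step 9. node 0  ⊔preds=⊤  new=⊤  old=5  +wl: 
  step 10. node 2  ⊔preds=⊤  new=⊤  old=2  +wl: 
  step 11. node 3  ⊔preds=⊤  new=1  stable
  step 12. node 5  ⊔preds=⊤  new=⊤  old=6  +wl: 
  step 13. node 6  ⊔preds=⊤  new=⊤  stable

Least fixpoint reached:
  node 0: ⊤
  node 1: ⊤
  node 2: ⊤
  node 3: 1
  node 4: ⊤
  node 5: ⊤
  node 6: ⊤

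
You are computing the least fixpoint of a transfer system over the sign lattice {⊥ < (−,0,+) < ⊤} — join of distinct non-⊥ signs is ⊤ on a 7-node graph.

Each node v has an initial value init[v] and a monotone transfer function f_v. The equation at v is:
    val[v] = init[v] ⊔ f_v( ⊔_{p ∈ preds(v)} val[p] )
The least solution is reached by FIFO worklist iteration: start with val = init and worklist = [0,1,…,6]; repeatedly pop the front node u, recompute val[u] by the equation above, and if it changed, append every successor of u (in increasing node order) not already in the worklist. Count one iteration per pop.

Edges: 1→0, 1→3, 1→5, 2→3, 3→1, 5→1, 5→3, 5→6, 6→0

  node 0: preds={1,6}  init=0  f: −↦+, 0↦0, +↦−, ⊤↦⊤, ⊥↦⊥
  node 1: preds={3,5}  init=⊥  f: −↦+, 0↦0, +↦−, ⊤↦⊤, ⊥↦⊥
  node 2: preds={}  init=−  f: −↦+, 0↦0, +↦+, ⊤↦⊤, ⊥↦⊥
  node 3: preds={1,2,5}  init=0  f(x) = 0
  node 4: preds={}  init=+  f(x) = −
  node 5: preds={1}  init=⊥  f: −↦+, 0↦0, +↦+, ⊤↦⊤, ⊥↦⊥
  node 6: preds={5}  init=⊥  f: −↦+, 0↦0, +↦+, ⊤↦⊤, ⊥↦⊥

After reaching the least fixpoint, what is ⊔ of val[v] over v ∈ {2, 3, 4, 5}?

Trace (10 dequeues):
  [1] u=0 | in ⊥ | out 0 | ==
  [2] u=1 | in 0 | out 0 | prev ⊥ | push {0}
  [3] u=2 | in ⊥ | out − | ==
  [4] u=3 | in ⊤ | out 0 | ==
  [5] u=4 | in ⊥ | out ⊤ | prev + | push {}
  [6] u=5 | in 0 | out 0 | prev ⊥ | push {1,3}
  [7] u=6 | in 0 | out 0 | prev ⊥ | push {}
  [8] u=0 | in 0 | out 0 | ==
  [9] u=1 | in 0 | out 0 | ==
  [10] u=3 | in ⊤ | out 0 | ==

Converged values:
  [0] 0
  [1] 0
  [2] −
  [3] 0
  [4] ⊤
  [5] 0
  [6] 0

⊤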